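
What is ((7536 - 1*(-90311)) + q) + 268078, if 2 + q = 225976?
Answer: 591899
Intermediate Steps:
q = 225974 (q = -2 + 225976 = 225974)
((7536 - 1*(-90311)) + q) + 268078 = ((7536 - 1*(-90311)) + 225974) + 268078 = ((7536 + 90311) + 225974) + 268078 = (97847 + 225974) + 268078 = 323821 + 268078 = 591899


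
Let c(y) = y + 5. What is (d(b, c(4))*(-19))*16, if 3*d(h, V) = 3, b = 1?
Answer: -304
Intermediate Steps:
c(y) = 5 + y
d(h, V) = 1 (d(h, V) = (1/3)*3 = 1)
(d(b, c(4))*(-19))*16 = (1*(-19))*16 = -19*16 = -304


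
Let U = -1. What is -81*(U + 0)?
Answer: 81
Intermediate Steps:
-81*(U + 0) = -81*(-1 + 0) = -81*(-1) = -27*(-3) = 81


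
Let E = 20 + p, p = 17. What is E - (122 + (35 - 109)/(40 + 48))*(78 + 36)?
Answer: -303053/22 ≈ -13775.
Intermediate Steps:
E = 37 (E = 20 + 17 = 37)
E - (122 + (35 - 109)/(40 + 48))*(78 + 36) = 37 - (122 + (35 - 109)/(40 + 48))*(78 + 36) = 37 - (122 - 74/88)*114 = 37 - (122 - 74*1/88)*114 = 37 - (122 - 37/44)*114 = 37 - 5331*114/44 = 37 - 1*303867/22 = 37 - 303867/22 = -303053/22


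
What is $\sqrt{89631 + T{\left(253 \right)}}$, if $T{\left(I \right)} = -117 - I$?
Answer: $\sqrt{89261} \approx 298.77$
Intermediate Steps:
$\sqrt{89631 + T{\left(253 \right)}} = \sqrt{89631 - 370} = \sqrt{89261}$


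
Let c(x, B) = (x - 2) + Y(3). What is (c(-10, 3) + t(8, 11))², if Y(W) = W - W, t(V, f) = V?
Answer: 16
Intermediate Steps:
Y(W) = 0
c(x, B) = -2 + x (c(x, B) = (x - 2) + 0 = (-2 + x) + 0 = -2 + x)
(c(-10, 3) + t(8, 11))² = ((-2 - 10) + 8)² = (-12 + 8)² = (-4)² = 16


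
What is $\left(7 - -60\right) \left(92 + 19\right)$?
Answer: $7437$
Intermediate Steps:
$\left(7 - -60\right) \left(92 + 19\right) = \left(7 + 60\right) 111 = 67 \cdot 111 = 7437$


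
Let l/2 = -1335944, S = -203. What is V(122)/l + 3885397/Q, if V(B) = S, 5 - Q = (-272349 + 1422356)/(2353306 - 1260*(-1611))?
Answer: 45503161158014593045/55483953283824 ≈ 8.2011e+5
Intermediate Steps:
Q = 20765823/4383166 (Q = 5 - (-272349 + 1422356)/(2353306 - 1260*(-1611)) = 5 - 1150007/(2353306 + 2029860) = 5 - 1150007/4383166 = 20765823/4383166 ≈ 4.7376)
V(B) = -203
l = -2671888 (l = 2*(-1335944) = -2671888)
V(122)/l + 3885397/Q = -203/(-2671888) + 3885397/(20765823/4383166) = -203*(-1/2671888) + 3885397*(4383166/20765823) = 203/2671888 + 17030340026902/20765823 = 45503161158014593045/55483953283824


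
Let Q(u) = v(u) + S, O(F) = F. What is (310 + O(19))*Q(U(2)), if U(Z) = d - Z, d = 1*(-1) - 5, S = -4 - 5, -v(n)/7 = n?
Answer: 15463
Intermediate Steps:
v(n) = -7*n
S = -9
d = -6 (d = -1 - 5 = -6)
U(Z) = -6 - Z
Q(u) = -9 - 7*u (Q(u) = -7*u - 9 = -9 - 7*u)
(310 + O(19))*Q(U(2)) = (310 + 19)*(-9 - 7*(-6 - 1*2)) = 329*(-9 - 7*(-6 - 2)) = 329*(-9 - 7*(-8)) = 329*(-9 + 56) = 329*47 = 15463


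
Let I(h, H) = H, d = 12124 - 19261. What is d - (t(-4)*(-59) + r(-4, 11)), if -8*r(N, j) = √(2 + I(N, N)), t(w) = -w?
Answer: -6901 + I*√2/8 ≈ -6901.0 + 0.17678*I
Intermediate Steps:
d = -7137
r(N, j) = -√(2 + N)/8
d - (t(-4)*(-59) + r(-4, 11)) = -7137 - (-1*(-4)*(-59) - √(2 - 4)/8) = -7137 - (4*(-59) - I*√2/8) = -7137 - (-236 - I*√2/8) = -7137 + (236 + I*√2/8) = -6901 + I*√2/8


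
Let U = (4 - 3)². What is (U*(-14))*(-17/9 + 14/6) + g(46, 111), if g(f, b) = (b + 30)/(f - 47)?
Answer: -1325/9 ≈ -147.22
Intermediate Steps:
g(f, b) = (30 + b)/(-47 + f)
U = 1 (U = 1² = 1)
(U*(-14))*(-17/9 + 14/6) + g(46, 111) = (1*(-14))*(-17/9 + 14/6) + (30 + 111)/(-47 + 46) = -14*(-17*⅑ + 14*(⅙)) + 141/(-1) = -14*(-17/9 + 7/3) - 1*141 = -14*4/9 - 141 = -56/9 - 141 = -1325/9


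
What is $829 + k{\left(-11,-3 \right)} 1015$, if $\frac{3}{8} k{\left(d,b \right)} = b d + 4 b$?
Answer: $57669$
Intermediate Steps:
$k{\left(d,b \right)} = \frac{32 b}{3} + \frac{8 b d}{3}$ ($k{\left(d,b \right)} = \frac{8 \left(b d + 4 b\right)}{3} = \frac{8 \left(4 b + b d\right)}{3} = \frac{32 b}{3} + \frac{8 b d}{3}$)
$829 + k{\left(-11,-3 \right)} 1015 = 829 + \frac{8}{3} \left(-3\right) \left(4 - 11\right) 1015 = 829 + \frac{8}{3} \left(-3\right) \left(-7\right) 1015 = 829 + 56 \cdot 1015 = 829 + 56840 = 57669$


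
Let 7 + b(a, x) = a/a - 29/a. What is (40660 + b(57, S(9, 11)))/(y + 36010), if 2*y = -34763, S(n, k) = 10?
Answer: 421318/193059 ≈ 2.1823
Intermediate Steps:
b(a, x) = -6 - 29/a (b(a, x) = -7 + (a/a - 29/a) = -7 + (1 - 29/a) = -6 - 29/a)
y = -34763/2 (y = (½)*(-34763) = -34763/2 ≈ -17382.)
(40660 + b(57, S(9, 11)))/(y + 36010) = (40660 + (-6 - 29/57))/(-34763/2 + 36010) = (40660 + (-6 - 29*1/57))/(37257/2) = (40660 + (-6 - 29/57))*(2/37257) = (40660 - 371/57)*(2/37257) = (2317249/57)*(2/37257) = 421318/193059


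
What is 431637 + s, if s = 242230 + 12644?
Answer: 686511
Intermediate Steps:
s = 254874
431637 + s = 431637 + 254874 = 686511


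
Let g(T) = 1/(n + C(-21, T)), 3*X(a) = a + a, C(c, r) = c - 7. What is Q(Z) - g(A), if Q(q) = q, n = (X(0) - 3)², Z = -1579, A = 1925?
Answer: -30000/19 ≈ -1578.9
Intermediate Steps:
C(c, r) = -7 + c
X(a) = 2*a/3 (X(a) = (a + a)/3 = (2*a)/3 = 2*a/3)
n = 9 (n = ((⅔)*0 - 3)² = (0 - 3)² = (-3)² = 9)
g(T) = -1/19 (g(T) = 1/(9 + (-7 - 21)) = 1/(9 - 28) = 1/(-19) = -1/19)
Q(Z) - g(A) = -1579 - 1*(-1/19) = -1579 + 1/19 = -30000/19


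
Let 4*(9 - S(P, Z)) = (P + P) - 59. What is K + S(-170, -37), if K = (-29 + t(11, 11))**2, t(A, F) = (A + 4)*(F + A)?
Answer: 362839/4 ≈ 90710.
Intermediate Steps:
t(A, F) = (4 + A)*(A + F)
S(P, Z) = 95/4 - P/2 (S(P, Z) = 9 - ((P + P) - 59)/4 = 9 - (2*P - 59)/4 = 9 - (-59 + 2*P)/4 = 9 + (59/4 - P/2) = 95/4 - P/2)
K = 90601 (K = (-29 + (11**2 + 4*11 + 4*11 + 11*11))**2 = (-29 + (121 + 44 + 44 + 121))**2 = (-29 + 330)**2 = 301**2 = 90601)
K + S(-170, -37) = 90601 + (95/4 - 1/2*(-170)) = 90601 + (95/4 + 85) = 90601 + 435/4 = 362839/4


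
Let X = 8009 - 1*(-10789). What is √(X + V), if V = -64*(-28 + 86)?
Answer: √15086 ≈ 122.83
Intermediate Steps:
V = -3712 (V = -64*58 = -3712)
X = 18798 (X = 8009 + 10789 = 18798)
√(X + V) = √(18798 - 3712) = √15086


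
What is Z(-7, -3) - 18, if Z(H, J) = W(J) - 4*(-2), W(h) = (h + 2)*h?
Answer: -7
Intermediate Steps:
W(h) = h*(2 + h) (W(h) = (2 + h)*h = h*(2 + h))
Z(H, J) = 8 + J*(2 + J) (Z(H, J) = J*(2 + J) - 4*(-2) = J*(2 + J) + 8 = 8 + J*(2 + J))
Z(-7, -3) - 18 = (8 - 3*(2 - 3)) - 18 = (8 - 3*(-1)) - 18 = (8 + 3) - 18 = 11 - 18 = -7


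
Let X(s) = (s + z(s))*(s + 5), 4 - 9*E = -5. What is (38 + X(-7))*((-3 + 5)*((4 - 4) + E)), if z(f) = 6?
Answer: 80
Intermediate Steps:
E = 1 (E = 4/9 - 1/9*(-5) = 4/9 + 5/9 = 1)
X(s) = (5 + s)*(6 + s) (X(s) = (s + 6)*(s + 5) = (6 + s)*(5 + s) = (5 + s)*(6 + s))
(38 + X(-7))*((-3 + 5)*((4 - 4) + E)) = (38 + (30 + (-7)**2 + 11*(-7)))*((-3 + 5)*((4 - 4) + 1)) = (38 + (30 + 49 - 77))*(2*(0 + 1)) = (38 + 2)*(2*1) = 40*2 = 80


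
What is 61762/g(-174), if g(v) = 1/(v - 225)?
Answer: -24643038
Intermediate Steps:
g(v) = 1/(-225 + v)
61762/g(-174) = 61762/(1/(-225 - 174)) = 61762/(1/(-399)) = 61762/(-1/399) = 61762*(-399) = -24643038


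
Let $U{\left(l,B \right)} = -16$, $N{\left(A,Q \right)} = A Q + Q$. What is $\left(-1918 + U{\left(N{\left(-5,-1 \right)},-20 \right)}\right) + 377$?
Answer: $-1557$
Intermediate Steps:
$N{\left(A,Q \right)} = Q + A Q$
$\left(-1918 + U{\left(N{\left(-5,-1 \right)},-20 \right)}\right) + 377 = \left(-1918 - 16\right) + 377 = -1934 + 377 = -1557$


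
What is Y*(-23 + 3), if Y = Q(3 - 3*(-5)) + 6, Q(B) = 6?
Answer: -240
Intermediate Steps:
Y = 12 (Y = 6 + 6 = 12)
Y*(-23 + 3) = 12*(-23 + 3) = 12*(-20) = -240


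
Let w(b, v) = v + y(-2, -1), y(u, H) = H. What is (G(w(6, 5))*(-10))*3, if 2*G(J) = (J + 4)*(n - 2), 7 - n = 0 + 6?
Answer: 120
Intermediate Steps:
n = 1 (n = 7 - (0 + 6) = 7 - 1*6 = 7 - 6 = 1)
w(b, v) = -1 + v (w(b, v) = v - 1 = -1 + v)
G(J) = -2 - J/2 (G(J) = ((J + 4)*(1 - 2))/2 = ((4 + J)*(-1))/2 = (-4 - J)/2 = -2 - J/2)
(G(w(6, 5))*(-10))*3 = ((-2 - (-1 + 5)/2)*(-10))*3 = ((-2 - 1/2*4)*(-10))*3 = ((-2 - 2)*(-10))*3 = -4*(-10)*3 = 40*3 = 120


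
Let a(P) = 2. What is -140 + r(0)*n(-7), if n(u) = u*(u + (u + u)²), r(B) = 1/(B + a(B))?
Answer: -1603/2 ≈ -801.50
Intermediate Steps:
r(B) = 1/(2 + B) (r(B) = 1/(B + 2) = 1/(2 + B))
n(u) = u*(u + 4*u²) (n(u) = u*(u + (2*u)²) = u*(u + 4*u²))
-140 + r(0)*n(-7) = -140 + ((-7)²*(1 + 4*(-7)))/(2 + 0) = -140 + (49*(1 - 28))/2 = -140 + (49*(-27))/2 = -140 + (½)*(-1323) = -140 - 1323/2 = -1603/2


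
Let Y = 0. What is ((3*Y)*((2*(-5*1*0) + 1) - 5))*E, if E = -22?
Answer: 0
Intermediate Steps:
((3*Y)*((2*(-5*1*0) + 1) - 5))*E = ((3*0)*((2*(-5*1*0) + 1) - 5))*(-22) = (0*((2*(-5*0) + 1) - 5))*(-22) = (0*((2*0 + 1) - 5))*(-22) = (0*((0 + 1) - 5))*(-22) = (0*(1 - 5))*(-22) = (0*(-4))*(-22) = 0*(-22) = 0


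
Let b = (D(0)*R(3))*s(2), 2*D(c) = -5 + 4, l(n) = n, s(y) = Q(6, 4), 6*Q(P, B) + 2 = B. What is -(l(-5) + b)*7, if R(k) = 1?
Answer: 217/6 ≈ 36.167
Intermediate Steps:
Q(P, B) = -1/3 + B/6
s(y) = 1/3 (s(y) = -1/3 + (1/6)*4 = -1/3 + 2/3 = 1/3)
D(c) = -1/2 (D(c) = (-5 + 4)/2 = (1/2)*(-1) = -1/2)
b = -1/6 (b = -1/2*1*(1/3) = -1/2*1/3 = -1/6 ≈ -0.16667)
-(l(-5) + b)*7 = -(-5 - 1/6)*7 = -1*(-31/6)*7 = (31/6)*7 = 217/6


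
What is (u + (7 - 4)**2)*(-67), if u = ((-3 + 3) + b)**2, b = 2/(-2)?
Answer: -670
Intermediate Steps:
b = -1 (b = 2*(-1/2) = -1)
u = 1 (u = ((-3 + 3) - 1)**2 = (0 - 1)**2 = (-1)**2 = 1)
(u + (7 - 4)**2)*(-67) = (1 + (7 - 4)**2)*(-67) = (1 + 3**2)*(-67) = (1 + 9)*(-67) = 10*(-67) = -670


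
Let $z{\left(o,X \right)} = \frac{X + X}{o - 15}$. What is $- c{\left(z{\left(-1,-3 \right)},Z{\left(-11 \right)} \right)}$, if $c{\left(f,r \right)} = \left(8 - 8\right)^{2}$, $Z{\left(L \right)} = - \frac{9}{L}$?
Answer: $0$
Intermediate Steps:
$z{\left(o,X \right)} = \frac{2 X}{-15 + o}$
$c{\left(f,r \right)} = 0$ ($c{\left(f,r \right)} = 0^{2} = 0$)
$- c{\left(z{\left(-1,-3 \right)},Z{\left(-11 \right)} \right)} = \left(-1\right) 0 = 0$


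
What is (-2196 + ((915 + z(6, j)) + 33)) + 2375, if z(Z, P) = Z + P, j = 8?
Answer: 1141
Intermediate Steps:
z(Z, P) = P + Z
(-2196 + ((915 + z(6, j)) + 33)) + 2375 = (-2196 + ((915 + (8 + 6)) + 33)) + 2375 = (-2196 + ((915 + 14) + 33)) + 2375 = (-2196 + (929 + 33)) + 2375 = (-2196 + 962) + 2375 = -1234 + 2375 = 1141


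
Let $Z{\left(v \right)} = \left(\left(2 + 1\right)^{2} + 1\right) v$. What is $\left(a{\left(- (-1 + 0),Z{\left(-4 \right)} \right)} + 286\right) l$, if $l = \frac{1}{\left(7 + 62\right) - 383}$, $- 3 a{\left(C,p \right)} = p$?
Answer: $- \frac{449}{471} \approx -0.95329$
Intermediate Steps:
$Z{\left(v \right)} = 10 v$ ($Z{\left(v \right)} = \left(3^{2} + 1\right) v = \left(9 + 1\right) v = 10 v$)
$a{\left(C,p \right)} = - \frac{p}{3}$
$l = - \frac{1}{314}$ ($l = \frac{1}{69 - 383} = \frac{1}{-314} = - \frac{1}{314} \approx -0.0031847$)
$\left(a{\left(- (-1 + 0),Z{\left(-4 \right)} \right)} + 286\right) l = \left(- \frac{10 \left(-4\right)}{3} + 286\right) \left(- \frac{1}{314}\right) = \left(\left(- \frac{1}{3}\right) \left(-40\right) + 286\right) \left(- \frac{1}{314}\right) = \left(\frac{40}{3} + 286\right) \left(- \frac{1}{314}\right) = \frac{898}{3} \left(- \frac{1}{314}\right) = - \frac{449}{471}$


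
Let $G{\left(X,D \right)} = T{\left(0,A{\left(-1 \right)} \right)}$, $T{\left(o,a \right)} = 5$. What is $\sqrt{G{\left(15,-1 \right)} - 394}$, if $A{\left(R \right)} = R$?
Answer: $i \sqrt{389} \approx 19.723 i$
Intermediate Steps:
$G{\left(X,D \right)} = 5$
$\sqrt{G{\left(15,-1 \right)} - 394} = \sqrt{5 - 394} = \sqrt{-389} = i \sqrt{389}$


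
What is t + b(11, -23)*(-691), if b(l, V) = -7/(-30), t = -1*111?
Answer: -8167/30 ≈ -272.23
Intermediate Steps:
t = -111
b(l, V) = 7/30 (b(l, V) = -7*(-1/30) = 7/30)
t + b(11, -23)*(-691) = -111 + (7/30)*(-691) = -111 - 4837/30 = -8167/30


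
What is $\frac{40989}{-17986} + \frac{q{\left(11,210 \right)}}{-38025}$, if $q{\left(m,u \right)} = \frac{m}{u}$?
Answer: $- \frac{81826902524}{35905676625} \approx -2.2789$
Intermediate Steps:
$\frac{40989}{-17986} + \frac{q{\left(11,210 \right)}}{-38025} = \frac{40989}{-17986} + \frac{11 \cdot \frac{1}{210}}{-38025} = 40989 \left(- \frac{1}{17986}\right) + 11 \cdot \frac{1}{210} \left(- \frac{1}{38025}\right) = - \frac{40989}{17986} + \frac{11}{210} \left(- \frac{1}{38025}\right) = - \frac{40989}{17986} - \frac{11}{7985250} = - \frac{81826902524}{35905676625}$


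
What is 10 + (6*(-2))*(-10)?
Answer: 130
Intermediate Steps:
10 + (6*(-2))*(-10) = 10 - 12*(-10) = 10 + 120 = 130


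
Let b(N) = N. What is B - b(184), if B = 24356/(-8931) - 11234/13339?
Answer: -22345247594/119130609 ≈ -187.57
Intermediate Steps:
B = -425215538/119130609 (B = 24356*(-1/8931) - 11234*1/13339 = -24356/8931 - 11234/13339 = -425215538/119130609 ≈ -3.5693)
B - b(184) = -425215538/119130609 - 1*184 = -425215538/119130609 - 184 = -22345247594/119130609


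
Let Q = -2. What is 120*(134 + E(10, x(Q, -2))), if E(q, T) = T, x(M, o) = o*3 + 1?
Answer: 15480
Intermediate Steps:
x(M, o) = 1 + 3*o (x(M, o) = 3*o + 1 = 1 + 3*o)
120*(134 + E(10, x(Q, -2))) = 120*(134 + (1 + 3*(-2))) = 120*(134 + (1 - 6)) = 120*(134 - 5) = 120*129 = 15480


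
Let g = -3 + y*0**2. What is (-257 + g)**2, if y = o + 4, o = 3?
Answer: 67600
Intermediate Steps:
y = 7 (y = 3 + 4 = 7)
g = -3 (g = -3 + 7*0**2 = -3 + 7*0 = -3 + 0 = -3)
(-257 + g)**2 = (-257 - 3)**2 = (-260)**2 = 67600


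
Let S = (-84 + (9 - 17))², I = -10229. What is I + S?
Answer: -1765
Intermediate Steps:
S = 8464 (S = (-84 - 8)² = (-92)² = 8464)
I + S = -10229 + 8464 = -1765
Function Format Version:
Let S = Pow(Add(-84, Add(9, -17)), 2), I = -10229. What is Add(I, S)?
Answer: -1765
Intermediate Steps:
S = 8464 (S = Pow(Add(-84, -8), 2) = Pow(-92, 2) = 8464)
Add(I, S) = Add(-10229, 8464) = -1765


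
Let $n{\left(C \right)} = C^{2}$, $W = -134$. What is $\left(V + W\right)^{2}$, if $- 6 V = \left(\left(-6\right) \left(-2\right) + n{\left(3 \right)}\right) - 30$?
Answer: $\frac{70225}{4} \approx 17556.0$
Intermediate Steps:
$V = \frac{3}{2}$ ($V = - \frac{\left(\left(-6\right) \left(-2\right) + 3^{2}\right) - 30}{6} = - \frac{\left(12 + 9\right) - 30}{6} = - \frac{21 - 30}{6} = \left(- \frac{1}{6}\right) \left(-9\right) = \frac{3}{2} \approx 1.5$)
$\left(V + W\right)^{2} = \left(\frac{3}{2} - 134\right)^{2} = \left(- \frac{265}{2}\right)^{2} = \frac{70225}{4}$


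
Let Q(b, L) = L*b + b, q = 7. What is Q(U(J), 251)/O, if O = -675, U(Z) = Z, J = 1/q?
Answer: -4/75 ≈ -0.053333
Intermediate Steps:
J = 1/7 ≈ 0.14286
Q(b, L) = b + L*b
Q(U(J), 251)/O = ((1 + 251)/7)/(-675) = ((1/7)*252)*(-1/675) = 36*(-1/675) = -4/75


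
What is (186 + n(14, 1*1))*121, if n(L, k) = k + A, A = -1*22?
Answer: 19965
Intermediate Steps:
A = -22
n(L, k) = -22 + k (n(L, k) = k - 22 = -22 + k)
(186 + n(14, 1*1))*121 = (186 + (-22 + 1*1))*121 = (186 + (-22 + 1))*121 = (186 - 21)*121 = 165*121 = 19965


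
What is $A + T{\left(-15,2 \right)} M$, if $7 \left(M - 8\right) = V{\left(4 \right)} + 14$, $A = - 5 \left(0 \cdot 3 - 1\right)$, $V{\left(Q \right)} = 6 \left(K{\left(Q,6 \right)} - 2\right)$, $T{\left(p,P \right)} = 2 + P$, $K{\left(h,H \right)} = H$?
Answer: $\frac{411}{7} \approx 58.714$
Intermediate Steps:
$V{\left(Q \right)} = 24$ ($V{\left(Q \right)} = 6 \left(6 - 2\right) = 6 \cdot 4 = 24$)
$A = 5$ ($A = - 5 \left(0 - 1\right) = \left(-5\right) \left(-1\right) = 5$)
$M = \frac{94}{7}$ ($M = 8 + \frac{24 + 14}{7} = 8 + \frac{1}{7} \cdot 38 = 8 + \frac{38}{7} = \frac{94}{7} \approx 13.429$)
$A + T{\left(-15,2 \right)} M = 5 + \left(2 + 2\right) \frac{94}{7} = 5 + 4 \cdot \frac{94}{7} = 5 + \frac{376}{7} = \frac{411}{7}$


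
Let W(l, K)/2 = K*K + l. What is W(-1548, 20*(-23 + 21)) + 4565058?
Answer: 4565162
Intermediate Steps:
W(l, K) = 2*l + 2*K² (W(l, K) = 2*(K*K + l) = 2*(K² + l) = 2*(l + K²) = 2*l + 2*K²)
W(-1548, 20*(-23 + 21)) + 4565058 = (2*(-1548) + 2*(20*(-23 + 21))²) + 4565058 = (-3096 + 2*(20*(-2))²) + 4565058 = (-3096 + 2*(-40)²) + 4565058 = (-3096 + 2*1600) + 4565058 = (-3096 + 3200) + 4565058 = 104 + 4565058 = 4565162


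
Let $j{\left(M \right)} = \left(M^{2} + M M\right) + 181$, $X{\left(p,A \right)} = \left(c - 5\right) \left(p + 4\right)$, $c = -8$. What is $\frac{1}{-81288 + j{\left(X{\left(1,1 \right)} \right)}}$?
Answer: $- \frac{1}{72657} \approx -1.3763 \cdot 10^{-5}$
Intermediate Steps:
$X{\left(p,A \right)} = -52 - 13 p$ ($X{\left(p,A \right)} = \left(-8 - 5\right) \left(p + 4\right) = - 13 \left(4 + p\right) = -52 - 13 p$)
$j{\left(M \right)} = 181 + 2 M^{2}$ ($j{\left(M \right)} = \left(M^{2} + M^{2}\right) + 181 = 2 M^{2} + 181 = 181 + 2 M^{2}$)
$\frac{1}{-81288 + j{\left(X{\left(1,1 \right)} \right)}} = \frac{1}{-81288 + \left(181 + 2 \left(-52 - 13\right)^{2}\right)} = \frac{1}{-81288 + \left(181 + 2 \left(-65\right)^{2}\right)} = \frac{1}{-81288 + \left(181 + 2 \cdot 4225\right)} = \frac{1}{-81288 + \left(181 + 8450\right)} = \frac{1}{-81288 + 8631} = \frac{1}{-72657} = - \frac{1}{72657}$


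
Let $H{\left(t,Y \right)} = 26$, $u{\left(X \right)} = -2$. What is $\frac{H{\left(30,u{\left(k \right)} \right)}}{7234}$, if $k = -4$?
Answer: $\frac{13}{3617} \approx 0.0035941$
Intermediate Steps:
$\frac{H{\left(30,u{\left(k \right)} \right)}}{7234} = \frac{26}{7234} = 26 \cdot \frac{1}{7234} = \frac{13}{3617}$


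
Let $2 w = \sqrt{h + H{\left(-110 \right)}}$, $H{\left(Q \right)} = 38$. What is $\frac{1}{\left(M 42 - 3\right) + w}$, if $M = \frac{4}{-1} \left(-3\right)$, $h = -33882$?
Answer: $\frac{501}{259462} - \frac{i \sqrt{8461}}{259462} \approx 0.0019309 - 0.00035452 i$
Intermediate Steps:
$w = i \sqrt{8461}$ ($w = \frac{\sqrt{-33882 + 38}}{2} = \frac{\sqrt{-33844}}{2} = \frac{2 i \sqrt{8461}}{2} = i \sqrt{8461} \approx 91.984 i$)
$M = 12$ ($M = 4 \left(-1\right) \left(-3\right) = \left(-4\right) \left(-3\right) = 12$)
$\frac{1}{\left(M 42 - 3\right) + w} = \frac{1}{\left(12 \cdot 42 - 3\right) + i \sqrt{8461}} = \frac{1}{\left(504 - 3\right) + i \sqrt{8461}} = \frac{1}{501 + i \sqrt{8461}}$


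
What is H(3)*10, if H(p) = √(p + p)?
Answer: 10*√6 ≈ 24.495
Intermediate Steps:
H(p) = √2*√p (H(p) = √(2*p) = √2*√p)
H(3)*10 = (√2*√3)*10 = √6*10 = 10*√6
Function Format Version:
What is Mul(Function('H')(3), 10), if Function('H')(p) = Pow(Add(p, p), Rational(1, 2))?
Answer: Mul(10, Pow(6, Rational(1, 2))) ≈ 24.495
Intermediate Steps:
Function('H')(p) = Mul(Pow(2, Rational(1, 2)), Pow(p, Rational(1, 2))) (Function('H')(p) = Pow(Mul(2, p), Rational(1, 2)) = Mul(Pow(2, Rational(1, 2)), Pow(p, Rational(1, 2))))
Mul(Function('H')(3), 10) = Mul(Mul(Pow(2, Rational(1, 2)), Pow(3, Rational(1, 2))), 10) = Mul(Pow(6, Rational(1, 2)), 10) = Mul(10, Pow(6, Rational(1, 2)))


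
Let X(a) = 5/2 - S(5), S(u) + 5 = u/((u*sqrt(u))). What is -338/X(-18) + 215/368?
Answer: -18416585/412528 - 1352*sqrt(5)/1121 ≈ -47.340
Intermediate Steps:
S(u) = -5 + 1/sqrt(u) (S(u) = -5 + u/((u*sqrt(u))) = -5 + u/(u**(3/2)) = -5 + u/u**(3/2) = -5 + 1/sqrt(u))
X(a) = 15/2 - sqrt(5)/5 (X(a) = 5/2 - (-5 + 1/sqrt(5)) = 5*(1/2) - (-5 + sqrt(5)/5) = 5/2 + (5 - sqrt(5)/5) = 15/2 - sqrt(5)/5)
-338/X(-18) + 215/368 = -338/(15/2 - sqrt(5)/5) + 215/368 = 215/368 - 338/(15/2 - sqrt(5)/5)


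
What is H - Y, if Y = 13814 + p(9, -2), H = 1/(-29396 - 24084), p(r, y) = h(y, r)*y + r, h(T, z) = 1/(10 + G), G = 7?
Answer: -12567211737/909160 ≈ -13823.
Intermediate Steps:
h(T, z) = 1/17 (h(T, z) = 1/(10 + 7) = 1/17)
p(r, y) = r + y/17 (p(r, y) = y/17 + r = r + y/17)
H = -1/53480 (H = 1/(-53480) = -1/53480 ≈ -1.8699e-5)
Y = 234989/17 (Y = 13814 + (9 + (1/17)*(-2)) = 13814 + (9 - 2/17) = 13814 + 151/17 = 234989/17 ≈ 13823.)
H - Y = -1/53480 - 1*234989/17 = -1/53480 - 234989/17 = -12567211737/909160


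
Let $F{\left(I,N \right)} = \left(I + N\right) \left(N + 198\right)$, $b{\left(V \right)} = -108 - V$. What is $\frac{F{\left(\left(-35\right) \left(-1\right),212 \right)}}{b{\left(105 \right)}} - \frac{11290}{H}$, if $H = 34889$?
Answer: $- \frac{3535613800}{7431357} \approx -475.77$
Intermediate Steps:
$F{\left(I,N \right)} = \left(198 + N\right) \left(I + N\right)$ ($F{\left(I,N \right)} = \left(I + N\right) \left(198 + N\right) = \left(198 + N\right) \left(I + N\right)$)
$\frac{F{\left(\left(-35\right) \left(-1\right),212 \right)}}{b{\left(105 \right)}} - \frac{11290}{H} = \frac{212^{2} + 198 \left(\left(-35\right) \left(-1\right)\right) + 198 \cdot 212 + \left(-35\right) \left(-1\right) 212}{-108 - 105} - \frac{11290}{34889} = \frac{44944 + 198 \cdot 35 + 41976 + 35 \cdot 212}{-108 - 105} - \frac{11290}{34889} = \frac{44944 + 6930 + 41976 + 7420}{-213} - \frac{11290}{34889} = 101270 \left(- \frac{1}{213}\right) - \frac{11290}{34889} = - \frac{101270}{213} - \frac{11290}{34889} = - \frac{3535613800}{7431357}$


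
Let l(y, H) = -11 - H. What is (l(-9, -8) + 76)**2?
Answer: 5329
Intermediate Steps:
(l(-9, -8) + 76)**2 = ((-11 - 1*(-8)) + 76)**2 = ((-11 + 8) + 76)**2 = (-3 + 76)**2 = 73**2 = 5329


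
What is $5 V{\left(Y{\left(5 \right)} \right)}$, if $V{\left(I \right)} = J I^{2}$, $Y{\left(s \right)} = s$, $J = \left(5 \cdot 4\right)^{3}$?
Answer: $1000000$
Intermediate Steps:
$J = 8000$ ($J = 20^{3} = 8000$)
$V{\left(I \right)} = 8000 I^{2}$
$5 V{\left(Y{\left(5 \right)} \right)} = 5 \cdot 8000 \cdot 5^{2} = 5 \cdot 8000 \cdot 25 = 5 \cdot 200000 = 1000000$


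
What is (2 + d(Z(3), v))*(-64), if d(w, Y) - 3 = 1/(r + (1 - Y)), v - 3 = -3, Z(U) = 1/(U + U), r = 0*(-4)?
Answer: -384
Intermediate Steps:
r = 0
Z(U) = 1/(2*U)
v = 0 (v = 3 - 3 = 0)
d(w, Y) = 3 + 1/(1 - Y) (d(w, Y) = 3 + 1/(0 + (1 - Y)) = 3 + 1/(1 - Y))
(2 + d(Z(3), v))*(-64) = (2 + (4 - 3*0)/(1 - 1*0))*(-64) = (2 + (4 + 0)/(1 + 0))*(-64) = (2 + 4/1)*(-64) = (2 + 1*4)*(-64) = (2 + 4)*(-64) = 6*(-64) = -384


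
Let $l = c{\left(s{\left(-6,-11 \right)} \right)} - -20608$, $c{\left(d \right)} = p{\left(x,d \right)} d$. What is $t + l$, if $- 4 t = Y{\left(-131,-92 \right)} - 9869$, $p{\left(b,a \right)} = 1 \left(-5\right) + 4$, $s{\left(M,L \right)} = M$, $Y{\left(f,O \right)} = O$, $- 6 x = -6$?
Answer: $\frac{92417}{4} \approx 23104.0$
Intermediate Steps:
$x = 1$ ($x = \left(- \frac{1}{6}\right) \left(-6\right) = 1$)
$p{\left(b,a \right)} = -1$ ($p{\left(b,a \right)} = -5 + 4 = -1$)
$c{\left(d \right)} = - d$
$t = \frac{9961}{4}$ ($t = - \frac{-92 - 9869}{4} = \left(- \frac{1}{4}\right) \left(-9961\right) = \frac{9961}{4} \approx 2490.3$)
$l = 20614$ ($l = \left(-1\right) \left(-6\right) - -20608 = 6 + 20608 = 20614$)
$t + l = \frac{9961}{4} + 20614 = \frac{92417}{4}$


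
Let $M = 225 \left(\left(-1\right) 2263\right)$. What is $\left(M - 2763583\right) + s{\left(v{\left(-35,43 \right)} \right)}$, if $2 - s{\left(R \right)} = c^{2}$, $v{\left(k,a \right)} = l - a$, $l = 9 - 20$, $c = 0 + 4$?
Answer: $-3272772$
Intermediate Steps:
$c = 4$
$l = -11$
$v{\left(k,a \right)} = -11 - a$
$s{\left(R \right)} = -14$ ($s{\left(R \right)} = 2 - 4^{2} = 2 - 16 = -14$)
$M = -509175$ ($M = 225 \left(-2263\right) = -509175$)
$\left(M - 2763583\right) + s{\left(v{\left(-35,43 \right)} \right)} = \left(-509175 - 2763583\right) - 14 = -3272758 - 14 = -3272772$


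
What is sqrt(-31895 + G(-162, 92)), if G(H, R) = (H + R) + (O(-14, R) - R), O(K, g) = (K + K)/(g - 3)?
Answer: I*sqrt(253925989)/89 ≈ 179.05*I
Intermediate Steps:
O(K, g) = 2*K/(-3 + g) (O(K, g) = (2*K)/(-3 + g) = 2*K/(-3 + g))
G(H, R) = H - 28/(-3 + R) (G(H, R) = (H + R) + (2*(-14)/(-3 + R) - R) = (H + R) + (-28/(-3 + R) - R) = (H + R) + (-R - 28/(-3 + R)) = H - 28/(-3 + R))
sqrt(-31895 + G(-162, 92)) = sqrt(-31895 + (-28 - 162*(-3 + 92))/(-3 + 92)) = sqrt(-31895 + (-28 - 162*89)/89) = sqrt(-31895 + (-28 - 14418)/89) = sqrt(-31895 + (1/89)*(-14446)) = sqrt(-31895 - 14446/89) = sqrt(-2853101/89) = I*sqrt(253925989)/89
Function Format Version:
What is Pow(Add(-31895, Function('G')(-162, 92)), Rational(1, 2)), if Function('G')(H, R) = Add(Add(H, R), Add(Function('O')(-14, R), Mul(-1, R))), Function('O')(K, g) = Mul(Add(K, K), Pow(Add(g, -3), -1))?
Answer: Mul(Rational(1, 89), I, Pow(253925989, Rational(1, 2))) ≈ Mul(179.05, I)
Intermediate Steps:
Function('O')(K, g) = Mul(2, K, Pow(Add(-3, g), -1)) (Function('O')(K, g) = Mul(Mul(2, K), Pow(Add(-3, g), -1)) = Mul(2, K, Pow(Add(-3, g), -1)))
Function('G')(H, R) = Add(H, Mul(-28, Pow(Add(-3, R), -1))) (Function('G')(H, R) = Add(Add(H, R), Add(Mul(2, -14, Pow(Add(-3, R), -1)), Mul(-1, R))) = Add(Add(H, R), Add(Mul(-28, Pow(Add(-3, R), -1)), Mul(-1, R))) = Add(Add(H, R), Add(Mul(-1, R), Mul(-28, Pow(Add(-3, R), -1)))) = Add(H, Mul(-28, Pow(Add(-3, R), -1))))
Pow(Add(-31895, Function('G')(-162, 92)), Rational(1, 2)) = Pow(Add(-31895, Mul(Pow(Add(-3, 92), -1), Add(-28, Mul(-162, Add(-3, 92))))), Rational(1, 2)) = Pow(Add(-31895, Mul(Pow(89, -1), Add(-28, Mul(-162, 89)))), Rational(1, 2)) = Pow(Add(-31895, Mul(Rational(1, 89), Add(-28, -14418))), Rational(1, 2)) = Pow(Add(-31895, Mul(Rational(1, 89), -14446)), Rational(1, 2)) = Pow(Add(-31895, Rational(-14446, 89)), Rational(1, 2)) = Pow(Rational(-2853101, 89), Rational(1, 2)) = Mul(Rational(1, 89), I, Pow(253925989, Rational(1, 2)))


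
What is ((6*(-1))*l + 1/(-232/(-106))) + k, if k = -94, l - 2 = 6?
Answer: -16419/116 ≈ -141.54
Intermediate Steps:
l = 8 (l = 2 + 6 = 8)
((6*(-1))*l + 1/(-232/(-106))) + k = ((6*(-1))*8 + 1/(-232/(-106))) - 94 = (-6*8 + 1/(-232*(-1/106))) - 94 = (-48 + 1/(116/53)) - 94 = (-48 + 53/116) - 94 = -5515/116 - 94 = -16419/116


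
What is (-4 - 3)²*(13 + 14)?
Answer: 1323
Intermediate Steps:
(-4 - 3)²*(13 + 14) = (-7)²*27 = 49*27 = 1323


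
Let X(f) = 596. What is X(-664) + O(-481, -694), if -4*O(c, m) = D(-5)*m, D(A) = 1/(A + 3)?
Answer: 2037/4 ≈ 509.25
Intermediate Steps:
D(A) = 1/(3 + A)
O(c, m) = m/8 (O(c, m) = -m/(4*(3 - 5)) = -m/(4*(-2)) = -(-1)*m/8 = m/8)
X(-664) + O(-481, -694) = 596 + (⅛)*(-694) = 596 - 347/4 = 2037/4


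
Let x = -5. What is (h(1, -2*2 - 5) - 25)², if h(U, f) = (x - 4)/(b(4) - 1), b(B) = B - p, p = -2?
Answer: 17956/25 ≈ 718.24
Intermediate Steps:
b(B) = 2 + B (b(B) = B - 1*(-2) = B + 2 = 2 + B)
h(U, f) = -9/5 (h(U, f) = (-5 - 4)/((2 + 4) - 1) = -9/(6 - 1) = -9/5)
(h(1, -2*2 - 5) - 25)² = (-9/5 - 25)² = (-134/5)² = 17956/25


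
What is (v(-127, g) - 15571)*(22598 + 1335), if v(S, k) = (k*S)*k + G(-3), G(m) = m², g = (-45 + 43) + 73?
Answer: -15694519477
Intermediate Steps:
g = 71 (g = -2 + 73 = 71)
v(S, k) = 9 + S*k² (v(S, k) = (k*S)*k + (-3)² = (S*k)*k + 9 = S*k² + 9 = 9 + S*k²)
(v(-127, g) - 15571)*(22598 + 1335) = ((9 - 127*71²) - 15571)*(22598 + 1335) = ((9 - 127*5041) - 15571)*23933 = ((9 - 640207) - 15571)*23933 = (-640198 - 15571)*23933 = -655769*23933 = -15694519477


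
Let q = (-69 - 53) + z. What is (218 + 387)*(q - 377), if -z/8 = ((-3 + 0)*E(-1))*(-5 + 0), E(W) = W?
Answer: -229295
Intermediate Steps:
z = 120 (z = -8*(-3 + 0)*(-1)*(-5 + 0) = -8*(-3*(-1))*(-5) = -24*(-5) = -8*(-15) = 120)
q = -2 (q = (-69 - 53) + 120 = -122 + 120 = -2)
(218 + 387)*(q - 377) = (218 + 387)*(-2 - 377) = 605*(-379) = -229295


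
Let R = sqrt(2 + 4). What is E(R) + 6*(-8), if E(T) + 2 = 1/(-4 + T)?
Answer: -252/5 - sqrt(6)/10 ≈ -50.645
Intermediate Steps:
R = sqrt(6) ≈ 2.4495
E(T) = -2 + 1/(-4 + T)
E(R) + 6*(-8) = (9 - 2*sqrt(6))/(-4 + sqrt(6)) + 6*(-8) = (9 - 2*sqrt(6))/(-4 + sqrt(6)) - 48 = -48 + (9 - 2*sqrt(6))/(-4 + sqrt(6))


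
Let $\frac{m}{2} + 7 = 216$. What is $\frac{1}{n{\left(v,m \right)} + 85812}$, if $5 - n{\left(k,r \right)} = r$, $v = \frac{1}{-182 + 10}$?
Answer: $\frac{1}{85399} \approx 1.171 \cdot 10^{-5}$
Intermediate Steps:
$m = 418$ ($m = -14 + 2 \cdot 216 = -14 + 432 = 418$)
$v = - \frac{1}{172}$ ($v = \frac{1}{-172} = - \frac{1}{172} \approx -0.005814$)
$n{\left(k,r \right)} = 5 - r$
$\frac{1}{n{\left(v,m \right)} + 85812} = \frac{1}{\left(5 - 418\right) + 85812} = \frac{1}{-413 + 85812} = \frac{1}{85399}$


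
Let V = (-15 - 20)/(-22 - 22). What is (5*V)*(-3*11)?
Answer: -525/4 ≈ -131.25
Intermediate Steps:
V = 35/44 (V = -35/(-44) = -35*(-1/44) = 35/44 ≈ 0.79545)
(5*V)*(-3*11) = (5*(35/44))*(-3*11) = (175/44)*(-33) = -525/4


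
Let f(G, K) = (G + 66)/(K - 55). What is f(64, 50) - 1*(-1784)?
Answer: 1758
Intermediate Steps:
f(G, K) = (66 + G)/(-55 + K)
f(64, 50) - 1*(-1784) = (66 + 64)/(-55 + 50) - 1*(-1784) = 130/(-5) + 1784 = -1/5*130 + 1784 = -26 + 1784 = 1758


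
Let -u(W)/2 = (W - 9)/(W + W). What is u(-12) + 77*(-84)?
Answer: -25879/4 ≈ -6469.8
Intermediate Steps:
u(W) = -(-9 + W)/W (u(W) = -2*(W - 9)/(W + W) = -2*(-9 + W)/(2*W) = -2*(-9 + W)*1/(2*W) = -(-9 + W)/W)
u(-12) + 77*(-84) = (9 - 1*(-12))/(-12) + 77*(-84) = -(9 + 12)/12 - 6468 = -1/12*21 - 6468 = -7/4 - 6468 = -25879/4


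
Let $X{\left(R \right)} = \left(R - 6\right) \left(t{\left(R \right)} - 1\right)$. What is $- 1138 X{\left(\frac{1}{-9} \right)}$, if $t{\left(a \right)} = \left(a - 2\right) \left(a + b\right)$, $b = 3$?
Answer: $- \frac{35989250}{729} \approx -49368.0$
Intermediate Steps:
$t{\left(a \right)} = \left(-2 + a\right) \left(3 + a\right)$ ($t{\left(a \right)} = \left(a - 2\right) \left(a + 3\right) = \left(-2 + a\right) \left(3 + a\right)$)
$X{\left(R \right)} = \left(-6 + R\right) \left(-7 + R + R^{2}\right)$ ($X{\left(R \right)} = \left(R - 6\right) \left(\left(-6 + R + R^{2}\right) - 1\right) = \left(-6 + R\right) \left(-7 + R + R^{2}\right)$)
$- 1138 X{\left(\frac{1}{-9} \right)} = - 1138 \left(42 + \left(\frac{1}{-9}\right)^{3} - \frac{13}{-9} - 5 \left(\frac{1}{-9}\right)^{2}\right) = - 1138 \left(42 + \left(- \frac{1}{9}\right)^{3} - - \frac{13}{9} - 5 \left(- \frac{1}{9}\right)^{2}\right) = - 1138 \left(42 - \frac{1}{729} + \frac{13}{9} - \frac{5}{81}\right) = \left(-1138\right) \frac{31625}{729} = - \frac{35989250}{729}$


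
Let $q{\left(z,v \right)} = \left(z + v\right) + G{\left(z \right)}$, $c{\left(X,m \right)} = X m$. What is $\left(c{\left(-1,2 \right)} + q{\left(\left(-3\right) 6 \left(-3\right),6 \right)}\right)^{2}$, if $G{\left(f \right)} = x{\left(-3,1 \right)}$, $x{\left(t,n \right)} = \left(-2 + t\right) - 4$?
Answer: $2401$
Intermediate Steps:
$x{\left(t,n \right)} = -6 + t$
$G{\left(f \right)} = -9$ ($G{\left(f \right)} = -6 - 3 = -9$)
$q{\left(z,v \right)} = -9 + v + z$ ($q{\left(z,v \right)} = \left(z + v\right) - 9 = \left(v + z\right) - 9 = -9 + v + z$)
$\left(c{\left(-1,2 \right)} + q{\left(\left(-3\right) 6 \left(-3\right),6 \right)}\right)^{2} = \left(\left(-1\right) 2 + \left(-9 + 6 + \left(-3\right) 6 \left(-3\right)\right)\right)^{2} = \left(-2 - -51\right)^{2} = \left(-2 + \left(-9 + 6 + 54\right)\right)^{2} = \left(-2 + 51\right)^{2} = 49^{2} = 2401$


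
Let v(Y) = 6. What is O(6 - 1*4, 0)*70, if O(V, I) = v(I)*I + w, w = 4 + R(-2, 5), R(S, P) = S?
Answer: 140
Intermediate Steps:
w = 2 (w = 4 - 2 = 2)
O(V, I) = 2 + 6*I (O(V, I) = 6*I + 2 = 2 + 6*I)
O(6 - 1*4, 0)*70 = (2 + 6*0)*70 = (2 + 0)*70 = 2*70 = 140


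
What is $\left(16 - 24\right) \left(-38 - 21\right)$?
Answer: $472$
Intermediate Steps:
$\left(16 - 24\right) \left(-38 - 21\right) = \left(16 - 24\right) \left(-59\right) = \left(-8\right) \left(-59\right) = 472$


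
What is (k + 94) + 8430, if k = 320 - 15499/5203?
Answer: 4181803/473 ≈ 8841.0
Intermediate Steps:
k = 149951/473 (k = 320 - 15499/5203 = 320 - 1*1409/473 = 320 - 1409/473 = 149951/473 ≈ 317.02)
(k + 94) + 8430 = (149951/473 + 94) + 8430 = 194413/473 + 8430 = 4181803/473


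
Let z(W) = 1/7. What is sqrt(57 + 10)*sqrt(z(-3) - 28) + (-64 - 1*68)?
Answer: -132 + I*sqrt(91455)/7 ≈ -132.0 + 43.202*I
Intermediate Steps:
z(W) = 1/7
sqrt(57 + 10)*sqrt(z(-3) - 28) + (-64 - 1*68) = sqrt(57 + 10)*sqrt(1/7 - 28) + (-64 - 1*68) = sqrt(67)*sqrt(-195/7) + (-64 - 68) = sqrt(67)*(I*sqrt(1365)/7) - 132 = I*sqrt(91455)/7 - 132 = -132 + I*sqrt(91455)/7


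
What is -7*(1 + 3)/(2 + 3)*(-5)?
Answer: 28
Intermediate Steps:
-7*(1 + 3)/(2 + 3)*(-5) = -28/5*(-5) = 28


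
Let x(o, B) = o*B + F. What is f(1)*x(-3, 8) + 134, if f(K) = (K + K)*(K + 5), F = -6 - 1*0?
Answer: -226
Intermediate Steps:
F = -6 (F = -6 + 0 = -6)
f(K) = 2*K*(5 + K) (f(K) = (2*K)*(5 + K) = 2*K*(5 + K))
x(o, B) = -6 + B*o (x(o, B) = o*B - 6 = B*o - 6 = -6 + B*o)
f(1)*x(-3, 8) + 134 = (2*1*(5 + 1))*(-6 + 8*(-3)) + 134 = (2*1*6)*(-6 - 24) + 134 = 12*(-30) + 134 = -360 + 134 = -226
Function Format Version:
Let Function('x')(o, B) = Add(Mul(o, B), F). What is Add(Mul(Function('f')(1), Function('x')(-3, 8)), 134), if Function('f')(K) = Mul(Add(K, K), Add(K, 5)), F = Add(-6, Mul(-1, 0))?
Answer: -226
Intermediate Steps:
F = -6 (F = Add(-6, 0) = -6)
Function('f')(K) = Mul(2, K, Add(5, K)) (Function('f')(K) = Mul(Mul(2, K), Add(5, K)) = Mul(2, K, Add(5, K)))
Function('x')(o, B) = Add(-6, Mul(B, o)) (Function('x')(o, B) = Add(Mul(o, B), -6) = Add(Mul(B, o), -6) = Add(-6, Mul(B, o)))
Add(Mul(Function('f')(1), Function('x')(-3, 8)), 134) = Add(Mul(Mul(2, 1, Add(5, 1)), Add(-6, Mul(8, -3))), 134) = Add(Mul(Mul(2, 1, 6), Add(-6, -24)), 134) = Add(Mul(12, -30), 134) = Add(-360, 134) = -226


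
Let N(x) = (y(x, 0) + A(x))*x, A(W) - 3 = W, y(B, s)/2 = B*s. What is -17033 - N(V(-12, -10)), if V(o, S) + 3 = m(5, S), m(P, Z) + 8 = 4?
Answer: -17061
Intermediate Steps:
y(B, s) = 2*B*s (y(B, s) = 2*(B*s) = 2*B*s)
m(P, Z) = -4 (m(P, Z) = -8 + 4 = -4)
A(W) = 3 + W
V(o, S) = -7 (V(o, S) = -3 - 4 = -7)
N(x) = x*(3 + x) (N(x) = (2*x*0 + (3 + x))*x = (0 + (3 + x))*x = (3 + x)*x = x*(3 + x))
-17033 - N(V(-12, -10)) = -17033 - (-7)*(3 - 7) = -17033 - (-7)*(-4) = -17033 - 1*28 = -17033 - 28 = -17061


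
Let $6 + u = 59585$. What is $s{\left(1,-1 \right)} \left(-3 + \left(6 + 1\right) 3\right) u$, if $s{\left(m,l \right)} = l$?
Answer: $-1072422$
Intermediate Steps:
$u = 59579$ ($u = -6 + 59585 = 59579$)
$s{\left(1,-1 \right)} \left(-3 + \left(6 + 1\right) 3\right) u = - (-3 + \left(6 + 1\right) 3) 59579 = - (-3 + 7 \cdot 3) 59579 = - (-3 + 21) 59579 = \left(-1\right) 18 \cdot 59579 = \left(-18\right) 59579 = -1072422$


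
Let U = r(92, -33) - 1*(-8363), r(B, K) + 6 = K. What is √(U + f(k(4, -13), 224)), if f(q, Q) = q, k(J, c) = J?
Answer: 2*√2082 ≈ 91.258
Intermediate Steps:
r(B, K) = -6 + K
U = 8324 (U = (-6 - 33) - 1*(-8363) = -39 + 8363 = 8324)
√(U + f(k(4, -13), 224)) = √(8324 + 4) = √8328 = 2*√2082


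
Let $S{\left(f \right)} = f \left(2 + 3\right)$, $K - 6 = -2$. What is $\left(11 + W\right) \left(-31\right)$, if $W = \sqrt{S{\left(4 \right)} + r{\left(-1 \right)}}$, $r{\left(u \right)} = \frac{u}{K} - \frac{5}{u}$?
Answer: $-341 - \frac{93 \sqrt{11}}{2} \approx -495.22$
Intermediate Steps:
$K = 4$ ($K = 6 - 2 = 4$)
$S{\left(f \right)} = 5 f$ ($S{\left(f \right)} = f 5 = 5 f$)
$r{\left(u \right)} = - \frac{5}{u} + \frac{u}{4}$ ($r{\left(u \right)} = \frac{u}{4} - \frac{5}{u} = - \frac{5}{u} + \frac{u}{4}$)
$W = \frac{3 \sqrt{11}}{2}$ ($W = \sqrt{5 \cdot 4 + \left(- \frac{5}{-1} + \frac{1}{4} \left(-1\right)\right)} = \sqrt{20 - - \frac{19}{4}} = \sqrt{20 + \left(5 - \frac{1}{4}\right)} = \sqrt{20 + \frac{19}{4}} = \sqrt{\frac{99}{4}} = \frac{3 \sqrt{11}}{2} \approx 4.9749$)
$\left(11 + W\right) \left(-31\right) = \left(11 + \frac{3 \sqrt{11}}{2}\right) \left(-31\right) = -341 - \frac{93 \sqrt{11}}{2}$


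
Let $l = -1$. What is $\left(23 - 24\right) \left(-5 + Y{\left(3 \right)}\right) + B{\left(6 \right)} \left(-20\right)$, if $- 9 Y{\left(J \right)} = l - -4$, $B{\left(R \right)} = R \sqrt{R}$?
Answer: $\frac{16}{3} - 120 \sqrt{6} \approx -288.61$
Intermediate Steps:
$B{\left(R \right)} = R^{\frac{3}{2}}$
$Y{\left(J \right)} = - \frac{1}{3}$ ($Y{\left(J \right)} = - \frac{-1 - -4}{9} = - \frac{-1 + 4}{9} = \left(- \frac{1}{9}\right) 3 = - \frac{1}{3}$)
$\left(23 - 24\right) \left(-5 + Y{\left(3 \right)}\right) + B{\left(6 \right)} \left(-20\right) = \left(23 - 24\right) \left(-5 - \frac{1}{3}\right) + 6^{\frac{3}{2}} \left(-20\right) = \left(-1\right) \left(- \frac{16}{3}\right) + 6 \sqrt{6} \left(-20\right) = \frac{16}{3} - 120 \sqrt{6}$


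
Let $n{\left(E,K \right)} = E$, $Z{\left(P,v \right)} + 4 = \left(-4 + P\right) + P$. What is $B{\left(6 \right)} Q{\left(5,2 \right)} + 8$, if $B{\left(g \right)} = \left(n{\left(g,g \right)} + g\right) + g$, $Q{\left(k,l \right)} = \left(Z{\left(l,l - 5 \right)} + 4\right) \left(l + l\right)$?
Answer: $8$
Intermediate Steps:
$Z{\left(P,v \right)} = -8 + 2 P$ ($Z{\left(P,v \right)} = -4 + \left(\left(-4 + P\right) + P\right) = -4 + \left(-4 + 2 P\right) = -8 + 2 P$)
$Q{\left(k,l \right)} = 2 l \left(-4 + 2 l\right)$ ($Q{\left(k,l \right)} = \left(\left(-8 + 2 l\right) + 4\right) \left(l + l\right) = \left(-4 + 2 l\right) 2 l = 2 l \left(-4 + 2 l\right)$)
$B{\left(g \right)} = 3 g$ ($B{\left(g \right)} = \left(g + g\right) + g = 2 g + g = 3 g$)
$B{\left(6 \right)} Q{\left(5,2 \right)} + 8 = 3 \cdot 6 \cdot 4 \cdot 2 \left(-2 + 2\right) + 8 = 18 \cdot 4 \cdot 2 \cdot 0 + 8 = 18 \cdot 0 + 8 = 0 + 8 = 8$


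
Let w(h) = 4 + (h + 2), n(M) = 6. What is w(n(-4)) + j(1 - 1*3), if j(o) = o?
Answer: 10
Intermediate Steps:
w(h) = 6 + h (w(h) = 4 + (2 + h) = 6 + h)
w(n(-4)) + j(1 - 1*3) = (6 + 6) + (1 - 1*3) = 12 + (1 - 3) = 12 - 2 = 10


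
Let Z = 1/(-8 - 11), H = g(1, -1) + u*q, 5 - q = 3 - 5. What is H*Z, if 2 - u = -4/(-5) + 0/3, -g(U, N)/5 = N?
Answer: -67/95 ≈ -0.70526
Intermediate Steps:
g(U, N) = -5*N
q = 7 (q = 5 - (3 - 5) = 5 - 1*(-2) = 5 + 2 = 7)
u = 6/5 (u = 2 - (-4/(-5) + 0/3) = 2 - (-4*(-1/5) + 0*(1/3)) = 2 - (4/5 + 0) = 2 - 1*4/5 = 2 - 4/5 = 6/5 ≈ 1.2000)
H = 67/5 (H = -5*(-1) + (6/5)*7 = 5 + 42/5 = 67/5 ≈ 13.400)
Z = -1/19 (Z = 1/(-19) = -1/19 ≈ -0.052632)
H*Z = (67/5)*(-1/19) = -67/95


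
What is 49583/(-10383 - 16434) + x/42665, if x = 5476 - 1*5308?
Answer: -301564777/163449615 ≈ -1.8450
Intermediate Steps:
x = 168 (x = 5476 - 5308 = 168)
49583/(-10383 - 16434) + x/42665 = 49583/(-10383 - 16434) + 168/42665 = 49583/(-26817) + 168*(1/42665) = 49583*(-1/26817) + 24/6095 = -49583/26817 + 24/6095 = -301564777/163449615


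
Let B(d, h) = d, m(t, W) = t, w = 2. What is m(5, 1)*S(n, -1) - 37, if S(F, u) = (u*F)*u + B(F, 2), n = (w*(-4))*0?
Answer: -37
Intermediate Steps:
n = 0 (n = (2*(-4))*0 = -8*0 = 0)
S(F, u) = F + F*u² (S(F, u) = (u*F)*u + F = (F*u)*u + F = F*u² + F = F + F*u²)
m(5, 1)*S(n, -1) - 37 = 5*(0*(1 + (-1)²)) - 37 = 5*(0*(1 + 1)) - 37 = 5*(0*2) - 37 = 5*0 - 37 = 0 - 37 = -37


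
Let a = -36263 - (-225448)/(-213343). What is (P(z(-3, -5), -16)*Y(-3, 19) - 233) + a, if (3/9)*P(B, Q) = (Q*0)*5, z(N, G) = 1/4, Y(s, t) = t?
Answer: -7786391576/213343 ≈ -36497.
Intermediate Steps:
z(N, G) = ¼
P(B, Q) = 0 (P(B, Q) = 3*((Q*0)*5) = 3*(0*5) = 3*0 = 0)
a = -7736682657/213343 (a = -36263 - (-225448)*(-1)/213343 = -36263 - 1*225448/213343 = -36263 - 225448/213343 = -7736682657/213343 ≈ -36264.)
(P(z(-3, -5), -16)*Y(-3, 19) - 233) + a = (0*19 - 233) - 7736682657/213343 = (0 - 233) - 7736682657/213343 = -233 - 7736682657/213343 = -7786391576/213343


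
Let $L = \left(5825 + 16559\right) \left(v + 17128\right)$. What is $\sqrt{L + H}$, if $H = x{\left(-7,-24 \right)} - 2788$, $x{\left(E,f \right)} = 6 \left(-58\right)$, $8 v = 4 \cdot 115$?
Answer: $2 \sqrt{96169274} \approx 19613.0$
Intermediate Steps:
$v = \frac{115}{2}$ ($v = \frac{4 \cdot 115}{8} = \frac{1}{8} \cdot 460 = \frac{115}{2} \approx 57.5$)
$x{\left(E,f \right)} = -348$
$H = -3136$ ($H = -348 - 2788 = -3136$)
$L = 384680232$ ($L = \left(5825 + 16559\right) \left(\frac{115}{2} + 17128\right) = 22384 \cdot \frac{34371}{2} = 384680232$)
$\sqrt{L + H} = \sqrt{384680232 - 3136} = \sqrt{384677096} = 2 \sqrt{96169274}$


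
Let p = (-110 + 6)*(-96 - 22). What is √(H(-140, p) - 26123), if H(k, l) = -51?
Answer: I*√26174 ≈ 161.78*I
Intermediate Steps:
p = 12272 (p = -104*(-118) = 12272)
√(H(-140, p) - 26123) = √(-51 - 26123) = √(-26174) = I*√26174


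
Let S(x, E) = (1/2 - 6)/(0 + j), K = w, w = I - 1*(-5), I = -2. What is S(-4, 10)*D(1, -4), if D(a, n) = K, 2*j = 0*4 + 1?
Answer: -33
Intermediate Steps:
j = 1/2 (j = (0*4 + 1)/2 = (0 + 1)/2 = (1/2)*1 = 1/2 ≈ 0.50000)
w = 3 (w = -2 - 1*(-5) = -2 + 5 = 3)
K = 3
S(x, E) = -11 (S(x, E) = (1/2 - 6)/(0 + 1/2) = (1/2 - 6)/(1/2) = -11/2*2 = -11)
D(a, n) = 3
S(-4, 10)*D(1, -4) = -11*3 = -33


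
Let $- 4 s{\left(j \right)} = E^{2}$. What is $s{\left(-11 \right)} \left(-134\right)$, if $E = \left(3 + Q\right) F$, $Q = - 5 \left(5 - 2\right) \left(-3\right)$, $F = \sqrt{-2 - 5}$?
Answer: $-540288$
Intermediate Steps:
$F = i \sqrt{7}$ ($F = \sqrt{-7} = i \sqrt{7} \approx 2.6458 i$)
$Q = 45$ ($Q = \left(-5\right) 3 \left(-3\right) = \left(-15\right) \left(-3\right) = 45$)
$E = 48 i \sqrt{7}$ ($E = \left(3 + 45\right) i \sqrt{7} = 48 i \sqrt{7} \approx 127.0 i$)
$s{\left(j \right)} = 4032$ ($s{\left(j \right)} = - \frac{\left(48 i \sqrt{7}\right)^{2}}{4} = \left(- \frac{1}{4}\right) \left(-16128\right) = 4032$)
$s{\left(-11 \right)} \left(-134\right) = 4032 \left(-134\right) = -540288$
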